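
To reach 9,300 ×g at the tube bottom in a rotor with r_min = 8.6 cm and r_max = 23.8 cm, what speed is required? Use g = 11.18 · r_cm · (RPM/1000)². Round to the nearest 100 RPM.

≈ 5900 RPM

Use r_max = 23.8 cm.
9,300 = 11.18 × 23.8 × (N/1000)²
(N/1000)² = 9,300 / 266.084 = 34.95137
N = 1000 × √34.95137 ≈ 5,912.0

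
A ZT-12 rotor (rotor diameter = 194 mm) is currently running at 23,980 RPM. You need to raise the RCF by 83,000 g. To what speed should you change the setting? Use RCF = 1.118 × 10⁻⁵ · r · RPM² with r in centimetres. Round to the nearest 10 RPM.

36610 RPM

r = 194 mm / 2 = 97 mm = 9.7 cm
Current RCF = 1.118 × 10⁻⁵ × 9.7 × (23980)² = 1.118 × 10⁻⁵ × 9.7 × 575,040,400 ≈ 62,360.8 × g
Target RCF = 62,360.8 + 83,000 = 145,360.8 × g
N² = 145,360.8 / (10.8446 × 10⁻⁵) = 1,340,397,986
N ≈ √1,340,397,986 ≈ 36,611.4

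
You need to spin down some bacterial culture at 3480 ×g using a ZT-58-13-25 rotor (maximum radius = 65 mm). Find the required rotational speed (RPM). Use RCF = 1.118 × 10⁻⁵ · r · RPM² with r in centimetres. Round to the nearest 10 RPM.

r = 65 mm = 6.5 cm
3,480 = 1.118 × 10⁻⁵ × 6.5 × N²
N² = 3,480 / (7.267 × 10⁻⁵) = 47,887,712
N ≈ √47,887,712 ≈ 6,920.1

≈ 6920 RPM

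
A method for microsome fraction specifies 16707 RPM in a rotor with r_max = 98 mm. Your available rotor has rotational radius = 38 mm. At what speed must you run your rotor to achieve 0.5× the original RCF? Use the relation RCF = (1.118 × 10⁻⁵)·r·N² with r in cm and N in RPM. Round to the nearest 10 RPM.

≈ 18970 RPM

Original rotor: r = 98 mm = 9.8 cm
RCF_original = 1.118 × 10⁻⁵ × 9.8 × (16707)² = 1.118 × 10⁻⁵ × 9.8 × 279,123,849 ≈ 30,581.9 × g
Target RCF = 0.5 × 30,581.9 ≈ 15,291 × g
Your rotor: r = 38 mm = 3.8 cm
15,291 = 1.118 × 10⁻⁵ × 3.8 × N²
N² = 15,291 / (4.2484 × 10⁻⁵) = 359,923,736
N ≈ √359,923,736 ≈ 18,971.7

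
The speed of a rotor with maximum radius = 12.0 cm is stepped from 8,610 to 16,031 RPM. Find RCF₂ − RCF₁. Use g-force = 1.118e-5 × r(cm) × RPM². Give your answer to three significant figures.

RCF₁ = 1.118 × 10⁻⁵ × 12 × (8610)² = 1.118 × 10⁻⁵ × 12 × 74,132,100 ≈ 9,945.6 × g
RCF₂ = 1.118 × 10⁻⁵ × 12 × (16031)² = 1.118 × 10⁻⁵ × 12 × 256,992,961 ≈ 34,478.2 × g
Increase = 34,478.2 − 9,945.6 = 24,532.6

≈ 24500 g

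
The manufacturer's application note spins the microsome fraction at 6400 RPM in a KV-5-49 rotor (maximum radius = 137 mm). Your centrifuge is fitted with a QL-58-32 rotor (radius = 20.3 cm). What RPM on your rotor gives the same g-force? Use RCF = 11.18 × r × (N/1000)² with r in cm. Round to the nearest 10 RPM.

Original rotor: r = 137 mm = 13.7 cm
RCF_original = 11.18 × 13.7 × (6.4)² = 11.18 × 13.7 × 40.96 ≈ 6,273.7 × g
6,273.7 = 11.18 × 20.3 × (N/1000)²
(N/1000)² = 6,273.7 / 226.954 = 27.64305
N = 1000 × √27.64305 ≈ 5,257.7

≈ 5260 RPM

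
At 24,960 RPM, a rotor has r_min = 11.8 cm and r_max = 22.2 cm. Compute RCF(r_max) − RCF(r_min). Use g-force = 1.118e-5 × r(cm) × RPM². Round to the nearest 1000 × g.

ΔRCF = 1.118 × 10⁻⁵ × (r_max − r_min) × N² = 1.118 × 10⁻⁵ × 10.4 × 623,001,600 ≈ 72,437.6

72000 × g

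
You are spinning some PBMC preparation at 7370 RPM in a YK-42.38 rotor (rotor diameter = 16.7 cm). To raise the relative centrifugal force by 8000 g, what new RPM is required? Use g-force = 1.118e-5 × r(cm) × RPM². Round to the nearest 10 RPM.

11830 RPM

r = 16.7 / 2 = 8.35 cm
Current RCF = 1.118 × 10⁻⁵ × 8.35 × (7370)² = 1.118 × 10⁻⁵ × 8.35 × 54,316,900 ≈ 5,070.6 × g
Target RCF = 5,070.6 + 8,000 = 13,070.6 × g
N² = 13,070.6 / (9.3353 × 10⁻⁵) = 140,012,640
N ≈ √140,012,640 ≈ 11,832.7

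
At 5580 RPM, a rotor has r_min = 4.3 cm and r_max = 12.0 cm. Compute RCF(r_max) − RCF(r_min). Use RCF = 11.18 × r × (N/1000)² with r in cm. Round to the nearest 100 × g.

2700 g

RCF_max = 11.18 × 12 × (5.58)² = 11.18 × 12 × 31.1364 ≈ 4,177.3 × g
RCF_min = 11.18 × 4.3 × (5.58)² = 11.18 × 4.3 × 31.1364 ≈ 1,496.9 × g
ΔRCF = 4,177.3 − 1,496.9 = 2,680.4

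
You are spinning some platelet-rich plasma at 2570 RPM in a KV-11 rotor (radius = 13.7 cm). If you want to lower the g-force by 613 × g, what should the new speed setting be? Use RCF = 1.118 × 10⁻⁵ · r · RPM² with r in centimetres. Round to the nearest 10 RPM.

Current RCF = 1.118 × 10⁻⁵ × 13.7 × (2570)² = 1.118 × 10⁻⁵ × 13.7 × 6,604,900 ≈ 1,011.6 × g
Target RCF = 1,011.6 − 613 = 398.6 × g
N² = 398.6 / (15.3166 × 10⁻⁵) = 2,602,405
N ≈ √2,602,405 ≈ 1,613.2

1610 RPM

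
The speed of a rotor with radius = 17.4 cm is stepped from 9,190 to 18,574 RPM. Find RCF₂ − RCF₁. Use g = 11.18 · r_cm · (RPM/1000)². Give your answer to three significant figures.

RCF₁ = 11.18 × 17.4 × (9.19)² = 11.18 × 17.4 × 84.4561 ≈ 16,429.4 × g
RCF₂ = 11.18 × 17.4 × (18.574)² = 11.18 × 17.4 × 344.993476 ≈ 67,112.3 × g
Increase = 67,112.3 − 16,429.4 = 50,682.9

≈ 50700 g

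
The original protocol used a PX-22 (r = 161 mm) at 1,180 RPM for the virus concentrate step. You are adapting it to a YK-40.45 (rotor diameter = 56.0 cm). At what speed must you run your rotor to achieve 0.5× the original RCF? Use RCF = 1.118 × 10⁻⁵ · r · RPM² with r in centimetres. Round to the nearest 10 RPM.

Original rotor: r = 161 mm = 16.1 cm
RCF_original = 1.118 × 10⁻⁵ × 16.1 × (1180)² = 1.118 × 10⁻⁵ × 16.1 × 1,392,400 ≈ 250.6 × g
Target RCF = 0.5 × 250.6 ≈ 125.3 × g
Your rotor: r = 56.0 / 2 = 28 cm
125.3 = 1.118 × 10⁻⁵ × 28 × N²
N² = 125.3 / (31.304 × 10⁻⁵) = 400,268
N ≈ √400,268 ≈ 632.7

630 RPM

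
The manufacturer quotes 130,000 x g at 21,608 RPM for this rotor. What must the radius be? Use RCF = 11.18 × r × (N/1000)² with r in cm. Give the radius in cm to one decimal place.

130000 = 11.18 × r × (21.608)²
r = 130000 / (11.18 × 466.905664) = 130000 / 5220.005 ≈ 24.904 cm

24.9 cm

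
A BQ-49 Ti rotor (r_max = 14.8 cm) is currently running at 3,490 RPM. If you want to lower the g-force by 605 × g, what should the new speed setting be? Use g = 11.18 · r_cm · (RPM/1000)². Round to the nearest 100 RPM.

Current RCF = 11.18 × 14.8 × (3.49)² = 11.18 × 14.8 × 12.1801 ≈ 2,015.4 × g
Target RCF = 2,015.4 − 605 = 1,410.4 × g
(N/1000)² = 1,410.4 / 165.464 = 8.523909
N = 1000 × √8.523909 ≈ 2,919.6

≈ 2900 RPM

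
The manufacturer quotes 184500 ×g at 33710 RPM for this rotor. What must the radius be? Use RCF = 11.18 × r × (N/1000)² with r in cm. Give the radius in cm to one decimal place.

r ≈ 14.5 cm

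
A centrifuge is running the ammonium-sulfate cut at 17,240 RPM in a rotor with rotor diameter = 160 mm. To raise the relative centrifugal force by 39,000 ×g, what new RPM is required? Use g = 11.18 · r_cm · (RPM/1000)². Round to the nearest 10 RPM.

≈ 27080 RPM

r = 160 mm / 2 = 80 mm = 8 cm
Current RCF = 11.18 × 8 × (17.24)² = 11.18 × 8 × 297.2176 ≈ 26,583.1 × g
Target RCF = 26,583.1 + 39,000 = 65,583.1 × g
(N/1000)² = 65,583.1 / 89.44 = 733.2636
N = 1000 × √733.2636 ≈ 27,078.8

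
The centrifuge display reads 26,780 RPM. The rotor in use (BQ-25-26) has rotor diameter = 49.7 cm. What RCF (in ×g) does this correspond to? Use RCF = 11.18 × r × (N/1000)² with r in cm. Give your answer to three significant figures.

≈ 199000 ×g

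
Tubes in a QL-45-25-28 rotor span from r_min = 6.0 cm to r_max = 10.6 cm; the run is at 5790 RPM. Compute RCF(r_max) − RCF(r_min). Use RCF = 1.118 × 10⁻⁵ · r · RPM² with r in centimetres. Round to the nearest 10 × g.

ΔRCF = 1.118 × 10⁻⁵ × (r_max − r_min) × N² = 1.118 × 10⁻⁵ × 4.6 × 33,524,100 ≈ 1,724.1

≈ 1720 × g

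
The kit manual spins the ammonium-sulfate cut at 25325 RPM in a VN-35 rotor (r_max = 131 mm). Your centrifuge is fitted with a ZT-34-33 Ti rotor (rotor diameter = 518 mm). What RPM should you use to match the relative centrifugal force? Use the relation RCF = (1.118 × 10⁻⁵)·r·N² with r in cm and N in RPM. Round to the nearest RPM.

≈ 18011 RPM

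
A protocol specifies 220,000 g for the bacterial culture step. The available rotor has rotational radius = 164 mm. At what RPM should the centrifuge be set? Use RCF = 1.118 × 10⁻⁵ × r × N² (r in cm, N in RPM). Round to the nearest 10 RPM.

r = 164 mm = 16.4 cm
220,000 = 1.118 × 10⁻⁵ × 16.4 × N²
N² = 220,000 / (18.3352 × 10⁻⁵) = 1,199,877,831
N ≈ √1,199,877,831 ≈ 34,639.3

34640 RPM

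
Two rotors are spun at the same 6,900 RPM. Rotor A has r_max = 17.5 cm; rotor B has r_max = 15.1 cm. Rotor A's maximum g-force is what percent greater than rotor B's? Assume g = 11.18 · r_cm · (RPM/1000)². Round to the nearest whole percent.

At equal RPM, RCF scales linearly with r: ratio = 17.5 / 15.1 = 1.1589.
So rotor A delivers 15.9% more g-force.

16%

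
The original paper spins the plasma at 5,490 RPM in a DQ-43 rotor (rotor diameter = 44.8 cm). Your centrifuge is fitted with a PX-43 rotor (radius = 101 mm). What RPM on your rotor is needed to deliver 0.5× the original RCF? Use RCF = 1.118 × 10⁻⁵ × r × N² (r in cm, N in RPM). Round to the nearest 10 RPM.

≈ 5780 RPM

Original rotor: r = 44.8 / 2 = 22.4 cm
RCF = 1.118 × 10⁻⁵ × r × N²
RCF_original = 1.118 × 10⁻⁵ × 22.4 × (5490)² = 1.118 × 10⁻⁵ × 22.4 × 30,140,100 ≈ 7,548 × g
Target RCF = 0.5 × 7,548 ≈ 3,774 × g
Your rotor: r = 101 mm = 10.1 cm
3,774 = 1.118 × 10⁻⁵ × 10.1 × N²
N² = 3,774 / (11.2918 × 10⁻⁵) = 33,422,484
N ≈ √33,422,484 ≈ 5,781.2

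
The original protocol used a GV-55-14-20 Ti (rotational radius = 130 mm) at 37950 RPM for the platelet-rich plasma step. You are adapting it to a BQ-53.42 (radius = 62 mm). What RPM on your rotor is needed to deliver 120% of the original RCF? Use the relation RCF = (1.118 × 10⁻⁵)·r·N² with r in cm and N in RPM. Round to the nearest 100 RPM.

Original rotor: r = 130 mm = 13.0 cm
RCF = 1.118 × 10⁻⁵ × r × N²
RCF_original = 1.118 × 10⁻⁵ × 13 × (37950)² = 1.118 × 10⁻⁵ × 13 × 1,440,202,500 ≈ 209,319 × g
Target RCF = 1.2 × 209,319 ≈ 251,182.8 × g
Your rotor: r = 62 mm = 6.2 cm
251,182.8 = 1.118 × 10⁻⁵ × 6.2 × N²
N² = 251,182.8 / (6.9316 × 10⁻⁵) = 3,623,734,780
N ≈ √3,623,734,780 ≈ 60,197.5

≈ 60200 RPM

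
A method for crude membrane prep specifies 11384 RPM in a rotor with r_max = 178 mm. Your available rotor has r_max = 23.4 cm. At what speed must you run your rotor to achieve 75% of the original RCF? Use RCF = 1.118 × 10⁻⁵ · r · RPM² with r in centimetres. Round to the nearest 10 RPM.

≈ 8600 RPM

Original rotor: r = 178 mm = 17.8 cm
RCF = 1.118 × 10⁻⁵ × r × N²
RCF_original = 1.118 × 10⁻⁵ × 17.8 × (11384)² = 1.118 × 10⁻⁵ × 17.8 × 129,595,456 ≈ 25,790 × g
Target RCF = 0.75 × 25,790 ≈ 19,342.5 × g
19,342.5 = 1.118 × 10⁻⁵ × 23.4 × N²
N² = 19,342.5 / (26.1612 × 10⁻⁵) = 73,935,829
N ≈ √73,935,829 ≈ 8,598.6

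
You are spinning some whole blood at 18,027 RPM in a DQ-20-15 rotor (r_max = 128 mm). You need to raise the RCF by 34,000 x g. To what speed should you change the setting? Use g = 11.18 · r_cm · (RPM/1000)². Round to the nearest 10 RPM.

23720 RPM

r = 128 mm = 12.8 cm
Current RCF = 11.18 × 12.8 × (18.027)² = 11.18 × 12.8 × 324.972729 ≈ 46,504.9 × g
Target RCF = 46,504.9 + 34,000 = 80,504.9 × g
(N/1000)² = 80,504.9 / 143.104 = 562.5622
N = 1000 × √562.5622 ≈ 23,718.4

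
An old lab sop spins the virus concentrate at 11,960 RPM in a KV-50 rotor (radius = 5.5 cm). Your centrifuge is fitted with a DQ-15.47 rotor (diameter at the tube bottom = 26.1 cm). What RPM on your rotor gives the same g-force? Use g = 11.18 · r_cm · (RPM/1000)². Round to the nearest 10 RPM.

≈ 7760 RPM

RCF_original = 11.18 × 5.5 × (11.96)² = 11.18 × 5.5 × 143.0416 ≈ 8,795.6 × g
Your rotor: r = 26.1 / 2 = 13.05 cm
8,795.6 = 11.18 × 13.05 × (N/1000)²
(N/1000)² = 8,795.6 / 145.899 = 60.28554
N = 1000 × √60.28554 ≈ 7,764.4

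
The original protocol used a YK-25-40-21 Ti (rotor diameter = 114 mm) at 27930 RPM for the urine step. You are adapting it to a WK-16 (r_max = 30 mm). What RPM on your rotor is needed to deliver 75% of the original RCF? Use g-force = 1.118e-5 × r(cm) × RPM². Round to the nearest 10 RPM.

33340 RPM

Original rotor: r = 114 mm / 2 = 57 mm = 5.7 cm
RCF = 1.118 × 10⁻⁵ × r × N²
RCF_original = 1.118 × 10⁻⁵ × 5.7 × (27930)² = 1.118 × 10⁻⁵ × 5.7 × 780,084,900 ≈ 49,711.7 × g
Target RCF = 0.75 × 49,711.7 ≈ 37,283.8 × g
Your rotor: r = 30 mm = 3.0 cm
37,283.8 = 1.118 × 10⁻⁵ × 3 × N²
N² = 37,283.8 / (3.354 × 10⁻⁵) = 1,111,621,944
N ≈ √1,111,621,944 ≈ 33,341.0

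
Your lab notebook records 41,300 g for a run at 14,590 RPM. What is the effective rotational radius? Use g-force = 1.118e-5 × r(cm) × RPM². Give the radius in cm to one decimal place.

r ≈ 17.4 cm

41300 = 1.118 × 10⁻⁵ × r × (14590)²
r = 41300 / (1.118 × 10⁻⁵ × 212,868,100) = 41300 / 2379.865 ≈ 17.354 cm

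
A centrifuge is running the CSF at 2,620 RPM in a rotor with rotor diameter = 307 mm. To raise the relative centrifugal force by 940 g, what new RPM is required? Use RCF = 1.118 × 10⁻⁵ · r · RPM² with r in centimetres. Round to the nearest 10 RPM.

≈ 3510 RPM

r = 307 mm / 2 = 153.5 mm = 15.35 cm
Current RCF = 1.118 × 10⁻⁵ × 15.35 × (2620)² = 1.118 × 10⁻⁵ × 15.35 × 6,864,400 ≈ 1,178 × g
Target RCF = 1,178 + 940 = 2,118 × g
N² = 2,118 / (17.1613 × 10⁻⁵) = 12,341,722
N ≈ √12,341,722 ≈ 3,513.1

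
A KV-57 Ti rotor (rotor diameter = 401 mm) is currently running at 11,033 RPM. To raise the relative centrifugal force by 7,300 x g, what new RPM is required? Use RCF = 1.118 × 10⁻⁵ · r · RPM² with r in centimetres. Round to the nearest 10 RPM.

≈ 12420 RPM

r = 401 mm / 2 = 200.5 mm = 20.05 cm
Current RCF = 1.118 × 10⁻⁵ × 20.05 × (11033)² = 1.118 × 10⁻⁵ × 20.05 × 121,727,089 ≈ 27,286.2 × g
Target RCF = 27,286.2 + 7,300 = 34,586.2 × g
N² = 34,586.2 / (22.4159 × 10⁻⁵) = 154,293,158
N ≈ √154,293,158 ≈ 12,421.5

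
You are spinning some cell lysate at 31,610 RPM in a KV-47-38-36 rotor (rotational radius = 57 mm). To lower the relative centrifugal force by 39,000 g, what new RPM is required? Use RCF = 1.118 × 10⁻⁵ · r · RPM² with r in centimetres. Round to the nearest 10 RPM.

N₂ ≈ 19680 RPM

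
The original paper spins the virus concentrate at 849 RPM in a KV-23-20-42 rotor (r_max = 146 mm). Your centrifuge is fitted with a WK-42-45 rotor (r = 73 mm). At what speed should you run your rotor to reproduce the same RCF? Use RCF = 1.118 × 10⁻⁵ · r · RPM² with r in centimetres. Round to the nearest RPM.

Original rotor: r = 146 mm = 14.6 cm
RCF = 1.118 × 10⁻⁵ × r × N²
RCF_original = 1.118 × 10⁻⁵ × 14.6 × (849)² = 1.118 × 10⁻⁵ × 14.6 × 720,801 ≈ 117.7 × g
Your rotor: r = 73 mm = 7.3 cm
117.7 = 1.118 × 10⁻⁵ × 7.3 × N²
N² = 117.7 / (8.1614 × 10⁻⁵) = 1,442,155
N ≈ √1,442,155 ≈ 1,200.9

1201 RPM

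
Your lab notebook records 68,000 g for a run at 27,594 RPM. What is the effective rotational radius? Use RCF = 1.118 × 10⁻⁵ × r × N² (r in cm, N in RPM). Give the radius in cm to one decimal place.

8.0 cm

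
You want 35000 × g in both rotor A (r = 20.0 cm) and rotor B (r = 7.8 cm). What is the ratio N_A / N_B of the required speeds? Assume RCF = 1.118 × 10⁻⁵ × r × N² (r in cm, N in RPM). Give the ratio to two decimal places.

At fixed RCF, N ∝ 1/√r, so N_A/N_B = √(r_B/r_A) = √(7.8/20.0) = √0.390000 = 0.6245.

0.62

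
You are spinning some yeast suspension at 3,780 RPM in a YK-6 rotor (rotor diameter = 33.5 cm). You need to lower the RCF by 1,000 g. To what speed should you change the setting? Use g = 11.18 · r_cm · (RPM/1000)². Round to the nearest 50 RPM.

≈ 3000 RPM

r = 33.5 / 2 = 16.75 cm
Current RCF = 11.18 × 16.75 × (3.78)² = 11.18 × 16.75 × 14.2884 ≈ 2,675.7 × g
Target RCF = 2,675.7 − 1,000 = 1,675.7 × g
(N/1000)² = 1,675.7 / 187.265 = 8.948282
N = 1000 × √8.948282 ≈ 2,991.4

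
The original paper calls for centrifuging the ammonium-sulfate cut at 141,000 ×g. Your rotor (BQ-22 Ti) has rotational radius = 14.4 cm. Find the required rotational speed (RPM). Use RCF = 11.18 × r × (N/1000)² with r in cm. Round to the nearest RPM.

≈ 29594 RPM

RCF = 11.18 × r × (N/1000)²
141,000 = 11.18 × 14.4 × (N/1000)²
(N/1000)² = 141,000 / 160.992 = 875.8199
N = 1000 × √875.8199 ≈ 29,594.3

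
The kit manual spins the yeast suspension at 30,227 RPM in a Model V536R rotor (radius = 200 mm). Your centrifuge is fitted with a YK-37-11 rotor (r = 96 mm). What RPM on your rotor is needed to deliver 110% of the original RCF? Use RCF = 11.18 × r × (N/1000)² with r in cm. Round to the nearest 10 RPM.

Original rotor: r = 200 mm = 20.0 cm
RCF_original = 11.18 × 20 × (30.227)² = 11.18 × 20 × 913.671529 ≈ 204,297 × g
Target RCF = 1.1 × 204,297 ≈ 224,726.7 × g
Your rotor: r = 96 mm = 9.6 cm
224,726.7 = 11.18 × 9.6 × (N/1000)²
(N/1000)² = 224,726.7 / 107.328 = 2093.831
N = 1000 × √2093.831 ≈ 45,758.4

45760 RPM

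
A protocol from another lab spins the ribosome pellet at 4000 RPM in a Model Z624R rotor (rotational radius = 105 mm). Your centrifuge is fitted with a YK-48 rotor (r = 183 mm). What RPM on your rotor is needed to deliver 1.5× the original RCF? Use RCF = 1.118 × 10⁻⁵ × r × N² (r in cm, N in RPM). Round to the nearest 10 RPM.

3710 RPM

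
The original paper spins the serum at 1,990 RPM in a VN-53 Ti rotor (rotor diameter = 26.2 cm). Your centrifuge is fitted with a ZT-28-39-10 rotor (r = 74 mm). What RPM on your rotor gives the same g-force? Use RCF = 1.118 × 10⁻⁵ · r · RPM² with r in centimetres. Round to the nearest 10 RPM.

≈ 2650 RPM

Original rotor: r = 26.2 / 2 = 13.1 cm
RCF_original = 1.118 × 10⁻⁵ × 13.1 × (1990)² = 1.118 × 10⁻⁵ × 13.1 × 3,960,100 ≈ 580 × g
Your rotor: r = 74 mm = 7.4 cm
580 = 1.118 × 10⁻⁵ × 7.4 × N²
N² = 580 / (8.2732 × 10⁻⁵) = 7,010,588
N ≈ √7,010,588 ≈ 2,647.8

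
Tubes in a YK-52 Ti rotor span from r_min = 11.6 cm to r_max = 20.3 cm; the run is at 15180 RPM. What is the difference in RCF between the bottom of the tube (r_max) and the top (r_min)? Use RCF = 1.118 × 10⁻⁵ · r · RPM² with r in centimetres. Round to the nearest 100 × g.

RCF_max = 1.118 × 10⁻⁵ × 20.3 × (15180)² = 1.118 × 10⁻⁵ × 20.3 × 230,432,400 ≈ 52,297.6 × g
RCF_min = 1.118 × 10⁻⁵ × 11.6 × (15180)² = 1.118 × 10⁻⁵ × 11.6 × 230,432,400 ≈ 29,884.3 × g
ΔRCF = 52,297.6 − 29,884.3 = 22,413.3

≈ 22400 g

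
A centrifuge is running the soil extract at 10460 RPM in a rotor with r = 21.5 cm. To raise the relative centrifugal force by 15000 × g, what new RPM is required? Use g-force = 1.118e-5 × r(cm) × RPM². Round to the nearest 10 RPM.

13110 RPM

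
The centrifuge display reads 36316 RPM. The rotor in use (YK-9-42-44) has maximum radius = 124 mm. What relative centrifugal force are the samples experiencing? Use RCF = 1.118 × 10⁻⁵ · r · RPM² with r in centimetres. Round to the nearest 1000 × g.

r = 124 mm = 12.4 cm
RCF = 1.118 × 10⁻⁵ × 12.4 × (36316)² = 1.118 × 10⁻⁵ × 12.4 × 1,318,851,856 ≈ 182,835.1 × g

183000 × g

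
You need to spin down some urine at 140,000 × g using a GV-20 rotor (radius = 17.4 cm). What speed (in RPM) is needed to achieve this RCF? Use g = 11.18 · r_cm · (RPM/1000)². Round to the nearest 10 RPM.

RCF = 11.18 × r × (N/1000)²
140,000 = 11.18 × 17.4 × (N/1000)²
(N/1000)² = 140,000 / 194.532 = 719.6759
N = 1000 × √719.6759 ≈ 26,826.8

≈ 26830 RPM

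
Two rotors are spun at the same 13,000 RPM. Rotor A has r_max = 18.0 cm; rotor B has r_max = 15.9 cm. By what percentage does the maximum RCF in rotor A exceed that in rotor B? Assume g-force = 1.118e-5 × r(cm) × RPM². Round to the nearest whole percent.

At equal RPM, RCF scales linearly with r: ratio = 18.0 / 15.9 = 1.1321.
So rotor A delivers 13.2% more g-force.

13%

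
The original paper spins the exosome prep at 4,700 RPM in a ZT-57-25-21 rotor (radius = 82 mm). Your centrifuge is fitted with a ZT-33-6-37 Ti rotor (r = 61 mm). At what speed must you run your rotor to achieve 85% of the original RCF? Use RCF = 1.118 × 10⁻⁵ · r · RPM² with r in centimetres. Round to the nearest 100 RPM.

5000 RPM

Original rotor: r = 82 mm = 8.2 cm
RCF = 1.118 × 10⁻⁵ × r × N²
RCF_original = 1.118 × 10⁻⁵ × 8.2 × (4700)² = 1.118 × 10⁻⁵ × 8.2 × 22,090,000 ≈ 2,025.1 × g
Target RCF = 0.85 × 2,025.1 ≈ 1,721.3 × g
Your rotor: r = 61 mm = 6.1 cm
1,721.3 = 1.118 × 10⁻⁵ × 6.1 × N²
N² = 1,721.3 / (6.8198 × 10⁻⁵) = 25,239,743
N ≈ √25,239,743 ≈ 5,023.9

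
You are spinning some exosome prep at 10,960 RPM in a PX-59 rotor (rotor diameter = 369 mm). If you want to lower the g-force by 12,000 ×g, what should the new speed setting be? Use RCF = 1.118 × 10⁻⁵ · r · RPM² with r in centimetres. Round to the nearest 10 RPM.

r = 369 mm / 2 = 184.5 mm = 18.45 cm
Current RCF = 1.118 × 10⁻⁵ × 18.45 × (10960)² = 1.118 × 10⁻⁵ × 18.45 × 120,121,600 ≈ 24,777.6 × g
Target RCF = 24,777.6 − 12,000 = 12,777.6 × g
N² = 12,777.6 / (20.6271 × 10⁻⁵) = 61,945,693
N ≈ √61,945,693 ≈ 7,870.6

7870 RPM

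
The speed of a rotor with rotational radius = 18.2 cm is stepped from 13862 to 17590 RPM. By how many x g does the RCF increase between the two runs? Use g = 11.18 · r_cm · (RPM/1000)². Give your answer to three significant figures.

RCF₁ = 11.18 × 18.2 × (13.862)² = 11.18 × 18.2 × 192.155044 ≈ 39,098.9 × g
RCF₂ = 11.18 × 18.2 × (17.59)² = 11.18 × 18.2 × 309.4081 ≈ 62,957.1 × g
Increase = 62,957.1 − 39,098.9 = 23,858.2

23900 x g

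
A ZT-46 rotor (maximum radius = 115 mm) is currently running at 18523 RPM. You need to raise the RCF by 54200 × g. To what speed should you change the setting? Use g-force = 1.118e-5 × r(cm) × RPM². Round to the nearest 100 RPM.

N₂ ≈ 27700 RPM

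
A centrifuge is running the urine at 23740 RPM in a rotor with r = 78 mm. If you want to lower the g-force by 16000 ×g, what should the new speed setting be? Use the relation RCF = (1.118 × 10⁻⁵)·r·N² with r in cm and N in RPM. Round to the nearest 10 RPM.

N₂ ≈ 19500 RPM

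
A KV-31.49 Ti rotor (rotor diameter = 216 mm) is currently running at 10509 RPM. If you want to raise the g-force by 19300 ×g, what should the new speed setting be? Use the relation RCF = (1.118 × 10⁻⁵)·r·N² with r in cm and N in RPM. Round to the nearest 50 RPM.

≈ 16450 RPM

r = 216 mm / 2 = 108 mm = 10.8 cm
Current RCF = 1.118 × 10⁻⁵ × 10.8 × (10509)² = 1.118 × 10⁻⁵ × 10.8 × 110,439,081 ≈ 13,334.9 × g
Target RCF = 13,334.9 + 19,300 = 32,634.9 × g
N² = 32,634.9 / (12.0744 × 10⁻⁵) = 270,281,753
N ≈ √270,281,753 ≈ 16,440.2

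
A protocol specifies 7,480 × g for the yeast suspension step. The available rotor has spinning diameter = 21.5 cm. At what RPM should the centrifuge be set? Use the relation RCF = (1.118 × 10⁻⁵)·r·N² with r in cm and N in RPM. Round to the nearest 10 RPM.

r = 21.5 / 2 = 10.75 cm
RCF = 1.118 × 10⁻⁵ × r × N²
7,480 = 1.118 × 10⁻⁵ × 10.75 × N²
N² = 7,480 / (12.0185 × 10⁻⁵) = 62,237,384
N ≈ √62,237,384 ≈ 7,889.1

≈ 7890 RPM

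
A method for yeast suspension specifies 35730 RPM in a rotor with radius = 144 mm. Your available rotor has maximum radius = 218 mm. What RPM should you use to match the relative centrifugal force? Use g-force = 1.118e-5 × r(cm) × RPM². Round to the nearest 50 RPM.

≈ 29050 RPM

Original rotor: r = 144 mm = 14.4 cm
RCF = 1.118 × 10⁻⁵ × r × N²
RCF_original = 1.118 × 10⁻⁵ × 14.4 × (35730)² = 1.118 × 10⁻⁵ × 14.4 × 1,276,632,900 ≈ 205,527.7 × g
Your rotor: r = 218 mm = 21.8 cm
205,527.7 = 1.118 × 10⁻⁵ × 21.8 × N²
N² = 205,527.7 / (24.3724 × 10⁻⁵) = 843,280,514
N ≈ √843,280,514 ≈ 29,039.3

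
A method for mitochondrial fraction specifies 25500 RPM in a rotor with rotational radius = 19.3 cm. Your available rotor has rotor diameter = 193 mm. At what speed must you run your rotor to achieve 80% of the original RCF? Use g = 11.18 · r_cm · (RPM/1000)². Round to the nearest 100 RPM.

≈ 32300 RPM

RCF_original = 11.18 × 19.3 × (25.5)² = 11.18 × 19.3 × 650.25 ≈ 140,307 × g
Target RCF = 0.8 × 140,307 ≈ 112,245.6 × g
Your rotor: r = 193 mm / 2 = 96.5 mm = 9.65 cm
112,245.6 = 11.18 × 9.65 × (N/1000)²
(N/1000)² = 112,245.6 / 107.887 = 1040.4
N = 1000 × √1040.4 ≈ 32,255.2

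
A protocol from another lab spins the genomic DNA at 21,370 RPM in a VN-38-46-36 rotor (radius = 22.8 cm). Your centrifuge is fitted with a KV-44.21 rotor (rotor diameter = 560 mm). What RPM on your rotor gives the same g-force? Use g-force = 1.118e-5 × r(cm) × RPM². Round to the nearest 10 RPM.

RCF_original = 1.118 × 10⁻⁵ × 22.8 × (21370)² = 1.118 × 10⁻⁵ × 22.8 × 456,676,900 ≈ 116,408.8 × g
Your rotor: r = 560 mm / 2 = 280 mm = 28 cm
116,408.8 = 1.118 × 10⁻⁵ × 28 × N²
N² = 116,408.8 / (31.304 × 10⁻⁵) = 371,865,576
N ≈ √371,865,576 ≈ 19,283.8

19280 RPM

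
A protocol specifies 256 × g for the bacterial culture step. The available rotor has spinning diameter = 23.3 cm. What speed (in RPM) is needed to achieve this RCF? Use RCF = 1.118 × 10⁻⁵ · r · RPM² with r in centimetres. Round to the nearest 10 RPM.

r = 23.3 / 2 = 11.65 cm
RCF = 1.118 × 10⁻⁵ × r × N²
256 = 1.118 × 10⁻⁵ × 11.65 × N²
N² = 256 / (13.0247 × 10⁻⁵) = 1,965,496
N ≈ √1,965,496 ≈ 1,402.0

1400 RPM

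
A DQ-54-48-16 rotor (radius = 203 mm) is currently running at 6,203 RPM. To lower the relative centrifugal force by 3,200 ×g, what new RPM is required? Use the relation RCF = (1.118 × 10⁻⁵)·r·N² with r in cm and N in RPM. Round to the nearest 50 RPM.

r = 203 mm = 20.3 cm
Current RCF = 1.118 × 10⁻⁵ × 20.3 × (6203)² = 1.118 × 10⁻⁵ × 20.3 × 38,477,209 ≈ 8,732.6 × g
Target RCF = 8,732.6 − 3,200 = 5,532.6 × g
N² = 5,532.6 / (22.6954 × 10⁻⁵) = 24,377,627
N ≈ √24,377,627 ≈ 4,937.4

≈ 4950 RPM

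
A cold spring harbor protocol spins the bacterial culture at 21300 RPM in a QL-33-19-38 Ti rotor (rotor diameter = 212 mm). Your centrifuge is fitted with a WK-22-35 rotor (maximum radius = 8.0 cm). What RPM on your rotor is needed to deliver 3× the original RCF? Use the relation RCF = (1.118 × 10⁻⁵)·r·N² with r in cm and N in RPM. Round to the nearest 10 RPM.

Original rotor: r = 212 mm / 2 = 106 mm = 10.6 cm
RCF_original = 1.118 × 10⁻⁵ × 10.6 × (21300)² = 1.118 × 10⁻⁵ × 10.6 × 453,690,000 ≈ 53,765.9 × g
Target RCF = 3 × 53,765.9 ≈ 161,297.7 × g
161,297.7 = 1.118 × 10⁻⁵ × 8 × N²
N² = 161,297.7 / (8.944 × 10⁻⁵) = 1,803,417,934
N ≈ √1,803,417,934 ≈ 42,466.7

42470 RPM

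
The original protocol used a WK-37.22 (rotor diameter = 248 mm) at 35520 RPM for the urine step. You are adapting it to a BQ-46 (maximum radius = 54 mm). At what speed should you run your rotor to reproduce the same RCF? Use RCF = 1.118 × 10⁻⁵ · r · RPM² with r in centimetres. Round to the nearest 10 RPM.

Original rotor: r = 248 mm / 2 = 124 mm = 12.4 cm
RCF = 1.118 × 10⁻⁵ × r × N²
RCF_original = 1.118 × 10⁻⁵ × 12.4 × (35520)² = 1.118 × 10⁻⁵ × 12.4 × 1,261,670,400 ≈ 174,907.9 × g
Your rotor: r = 54 mm = 5.4 cm
174,907.9 = 1.118 × 10⁻⁵ × 5.4 × N²
N² = 174,907.9 / (6.0372 × 10⁻⁵) = 2,897,169,218
N ≈ √2,897,169,218 ≈ 53,825.4

≈ 53830 RPM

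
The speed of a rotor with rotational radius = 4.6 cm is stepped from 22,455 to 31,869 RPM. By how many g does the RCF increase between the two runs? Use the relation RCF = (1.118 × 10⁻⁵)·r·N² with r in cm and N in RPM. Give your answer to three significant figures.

≈ 26300 g

RCF₁ = 1.118 × 10⁻⁵ × 4.6 × (22455)² = 1.118 × 10⁻⁵ × 4.6 × 504,227,025 ≈ 25,931.4 × g
RCF₂ = 1.118 × 10⁻⁵ × 4.6 × (31869)² = 1.118 × 10⁻⁵ × 4.6 × 1,015,633,161 ≈ 52,232 × g
Increase = 52,232 − 25,931.4 = 26,300.6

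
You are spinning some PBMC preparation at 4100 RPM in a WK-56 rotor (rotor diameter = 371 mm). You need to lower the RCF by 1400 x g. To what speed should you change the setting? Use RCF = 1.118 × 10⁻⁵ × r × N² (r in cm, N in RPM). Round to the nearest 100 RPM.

3200 RPM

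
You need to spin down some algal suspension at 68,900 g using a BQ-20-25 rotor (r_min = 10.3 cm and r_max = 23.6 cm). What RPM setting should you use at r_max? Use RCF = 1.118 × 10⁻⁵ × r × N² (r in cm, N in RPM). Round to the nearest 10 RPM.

≈ 16160 RPM

Use r_max = 23.6 cm.
RCF = 1.118 × 10⁻⁵ × r × N²
68,900 = 1.118 × 10⁻⁵ × 23.6 × N²
N² = 68,900 / (26.3848 × 10⁻⁵) = 261,135,199
N ≈ √261,135,199 ≈ 16,159.7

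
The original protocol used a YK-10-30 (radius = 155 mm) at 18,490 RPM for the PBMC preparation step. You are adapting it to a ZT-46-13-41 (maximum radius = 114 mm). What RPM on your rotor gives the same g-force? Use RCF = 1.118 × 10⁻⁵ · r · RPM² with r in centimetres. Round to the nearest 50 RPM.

Original rotor: r = 155 mm = 15.5 cm
RCF = 1.118 × 10⁻⁵ × r × N²
RCF_original = 1.118 × 10⁻⁵ × 15.5 × (18490)² = 1.118 × 10⁻⁵ × 15.5 × 341,880,100 ≈ 59,244.4 × g
Your rotor: r = 114 mm = 11.4 cm
59,244.4 = 1.118 × 10⁻⁵ × 11.4 × N²
N² = 59,244.4 / (12.7452 × 10⁻⁵) = 464,836,958
N ≈ √464,836,958 ≈ 21,560.1

≈ 21550 RPM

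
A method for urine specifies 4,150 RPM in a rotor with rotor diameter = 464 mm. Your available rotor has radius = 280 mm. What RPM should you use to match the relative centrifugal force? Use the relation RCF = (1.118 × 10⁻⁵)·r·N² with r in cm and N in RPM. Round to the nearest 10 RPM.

Original rotor: r = 464 mm / 2 = 232 mm = 23.2 cm
RCF_original = 1.118 × 10⁻⁵ × 23.2 × (4150)² = 1.118 × 10⁻⁵ × 23.2 × 17,222,500 ≈ 4,467.1 × g
Your rotor: r = 280 mm = 28.0 cm
4,467.1 = 1.118 × 10⁻⁵ × 28 × N²
N² = 4,467.1 / (31.304 × 10⁻⁵) = 14,270,061
N ≈ √14,270,061 ≈ 3,777.6

3780 RPM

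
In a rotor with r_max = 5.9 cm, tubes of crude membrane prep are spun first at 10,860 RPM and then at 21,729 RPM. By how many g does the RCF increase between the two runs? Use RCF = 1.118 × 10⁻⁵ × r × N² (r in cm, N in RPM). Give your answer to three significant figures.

RCF₁ = 1.118 × 10⁻⁵ × 5.9 × (10860)² = 1.118 × 10⁻⁵ × 5.9 × 117,939,600 ≈ 7,779.5 × g
RCF₂ = 1.118 × 10⁻⁵ × 5.9 × (21729)² = 1.118 × 10⁻⁵ × 5.9 × 472,149,441 ≈ 31,143.9 × g
Increase = 31,143.9 − 7,779.5 = 23,364.4

≈ 23400 g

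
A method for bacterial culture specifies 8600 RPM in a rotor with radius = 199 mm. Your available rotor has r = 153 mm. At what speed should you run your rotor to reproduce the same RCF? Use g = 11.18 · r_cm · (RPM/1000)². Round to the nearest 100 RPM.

9800 RPM

Original rotor: r = 199 mm = 19.9 cm
RCF = 11.18 × r × (N/1000)²
RCF_original = 11.18 × 19.9 × (8.6)² = 11.18 × 19.9 × 73.96 ≈ 16,454.8 × g
Your rotor: r = 153 mm = 15.3 cm
16,454.8 = 11.18 × 15.3 × (N/1000)²
(N/1000)² = 16,454.8 / 171.054 = 96.19652
N = 1000 × √96.19652 ≈ 9,808.0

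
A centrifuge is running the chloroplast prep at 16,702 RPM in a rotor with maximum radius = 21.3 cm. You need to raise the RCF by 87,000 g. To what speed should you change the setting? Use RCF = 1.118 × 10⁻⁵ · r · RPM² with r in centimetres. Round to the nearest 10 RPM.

≈ 25380 RPM

Current RCF = 1.118 × 10⁻⁵ × 21.3 × (16702)² = 1.118 × 10⁻⁵ × 21.3 × 278,956,804 ≈ 66,429.1 × g
Target RCF = 66,429.1 + 87,000 = 153,429.1 × g
N² = 153,429.1 / (23.8134 × 10⁻⁵) = 644,297,328
N ≈ √644,297,328 ≈ 25,383.0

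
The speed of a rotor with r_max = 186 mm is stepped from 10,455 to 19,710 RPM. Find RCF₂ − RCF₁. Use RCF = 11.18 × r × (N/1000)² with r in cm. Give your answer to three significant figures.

≈ 58100 × g

r = 186 mm = 18.6 cm
RCF₁ = 11.18 × 18.6 × (10.455)² = 11.18 × 18.6 × 109.307025 ≈ 22,730.2 × g
RCF₂ = 11.18 × 18.6 × (19.71)² = 11.18 × 18.6 × 388.4841 ≈ 80,784.5 × g
Increase = 80,784.5 − 22,730.2 = 58,054.3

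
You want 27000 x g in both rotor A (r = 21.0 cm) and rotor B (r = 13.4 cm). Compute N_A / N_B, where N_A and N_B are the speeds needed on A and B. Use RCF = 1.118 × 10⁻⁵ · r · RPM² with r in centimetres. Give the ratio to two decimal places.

At fixed RCF, N ∝ 1/√r, so N_A/N_B = √(r_B/r_A) = √(13.4/21.0) = √0.638095 = 0.7988.

0.80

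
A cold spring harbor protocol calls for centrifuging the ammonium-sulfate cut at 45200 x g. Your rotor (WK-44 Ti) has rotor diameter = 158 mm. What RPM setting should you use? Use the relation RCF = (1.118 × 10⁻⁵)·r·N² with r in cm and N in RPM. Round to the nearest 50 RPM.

N ≈ 22600 RPM

r = 158 mm / 2 = 79 mm = 7.9 cm
45,200 = 1.118 × 10⁻⁵ × 7.9 × N²
N² = 45,200 / (8.8322 × 10⁻⁵) = 511,763,773
N ≈ √511,763,773 ≈ 22,622.2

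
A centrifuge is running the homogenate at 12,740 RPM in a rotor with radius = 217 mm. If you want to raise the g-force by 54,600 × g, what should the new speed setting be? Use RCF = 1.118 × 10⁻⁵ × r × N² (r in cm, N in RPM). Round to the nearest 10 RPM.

≈ 19680 RPM

r = 217 mm = 21.7 cm
Current RCF = 1.118 × 10⁻⁵ × 21.7 × (12740)² = 1.118 × 10⁻⁵ × 21.7 × 162,307,600 ≈ 39,376.8 × g
Target RCF = 39,376.8 + 54,600 = 93,976.8 × g
N² = 93,976.8 / (24.2606 × 10⁻⁵) = 387,363,874
N ≈ √387,363,874 ≈ 19,681.6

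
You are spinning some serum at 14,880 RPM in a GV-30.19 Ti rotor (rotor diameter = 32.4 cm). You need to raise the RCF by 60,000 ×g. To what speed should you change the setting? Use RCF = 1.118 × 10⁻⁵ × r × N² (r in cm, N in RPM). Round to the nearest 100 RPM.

r = 32.4 / 2 = 16.2 cm
Current RCF = 1.118 × 10⁻⁵ × 16.2 × (14880)² = 1.118 × 10⁻⁵ × 16.2 × 221,414,400 ≈ 40,101.7 × g
Target RCF = 40,101.7 + 60,000 = 100,101.7 × g
N² = 100,101.7 / (18.1116 × 10⁻⁵) = 552,693,854
N ≈ √552,693,854 ≈ 23,509.4

23500 RPM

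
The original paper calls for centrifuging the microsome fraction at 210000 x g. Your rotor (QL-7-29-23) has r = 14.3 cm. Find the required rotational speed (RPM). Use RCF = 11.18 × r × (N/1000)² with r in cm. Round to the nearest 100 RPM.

210,000 = 11.18 × 14.3 × (N/1000)²
(N/1000)² = 210,000 / 159.874 = 1313.534
N = 1000 × √1313.534 ≈ 36,242.7

≈ 36200 RPM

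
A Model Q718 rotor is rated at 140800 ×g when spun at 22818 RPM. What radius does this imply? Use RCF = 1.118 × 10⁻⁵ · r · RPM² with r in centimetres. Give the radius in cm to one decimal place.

RCF = 1.118 × 10⁻⁵ × r × N²
140800 = 1.118 × 10⁻⁵ × r × (22818)²
r = 140800 / (1.118 × 10⁻⁵ × 520,661,124) = 140800 / 5820.991 ≈ 24.188 cm

r ≈ 24.2 cm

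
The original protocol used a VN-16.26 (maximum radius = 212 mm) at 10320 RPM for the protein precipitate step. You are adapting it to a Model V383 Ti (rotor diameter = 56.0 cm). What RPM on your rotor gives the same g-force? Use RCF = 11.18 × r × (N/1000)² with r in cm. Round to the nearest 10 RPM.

≈ 8980 RPM

Original rotor: r = 212 mm = 21.2 cm
RCF_original = 11.18 × 21.2 × (10.32)² = 11.18 × 21.2 × 106.5024 ≈ 25,242.8 × g
Your rotor: r = 56.0 / 2 = 28 cm
25,242.8 = 11.18 × 28 × (N/1000)²
(N/1000)² = 25,242.8 / 313.04 = 80.63762
N = 1000 × √80.63762 ≈ 8,979.8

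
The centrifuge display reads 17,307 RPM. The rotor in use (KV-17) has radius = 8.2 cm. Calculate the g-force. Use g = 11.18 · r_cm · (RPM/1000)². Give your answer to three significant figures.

RCF = 11.18 × r × (N/1000)²
RCF = 11.18 × 8.2 × (17.307)² = 11.18 × 8.2 × 299.532249 ≈ 27,459.9 × g

27500 g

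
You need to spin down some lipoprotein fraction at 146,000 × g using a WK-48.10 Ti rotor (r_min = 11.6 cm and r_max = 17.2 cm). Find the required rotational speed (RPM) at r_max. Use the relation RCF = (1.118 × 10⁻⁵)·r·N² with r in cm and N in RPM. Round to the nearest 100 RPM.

Use r_max = 17.2 cm.
RCF = 1.118 × 10⁻⁵ × r × N²
146,000 = 1.118 × 10⁻⁵ × 17.2 × N²
N² = 146,000 / (19.2296 × 10⁻⁵) = 759,246,162
N ≈ √759,246,162 ≈ 27,554.4

≈ 27600 RPM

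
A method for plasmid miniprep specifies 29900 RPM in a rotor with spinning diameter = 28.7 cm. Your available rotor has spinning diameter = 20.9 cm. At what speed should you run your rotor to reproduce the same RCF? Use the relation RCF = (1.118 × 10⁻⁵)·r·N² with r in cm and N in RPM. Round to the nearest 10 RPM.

≈ 35040 RPM

Original rotor: r = 28.7 / 2 = 14.35 cm
RCF_original = 1.118 × 10⁻⁵ × 14.35 × (29900)² = 1.118 × 10⁻⁵ × 14.35 × 894,010,000 ≈ 143,428.7 × g
Your rotor: r = 20.9 / 2 = 10.45 cm
143,428.7 = 1.118 × 10⁻⁵ × 10.45 × N²
N² = 143,428.7 / (11.6831 × 10⁻⁵) = 1,227,659,611
N ≈ √1,227,659,611 ≈ 35,038.0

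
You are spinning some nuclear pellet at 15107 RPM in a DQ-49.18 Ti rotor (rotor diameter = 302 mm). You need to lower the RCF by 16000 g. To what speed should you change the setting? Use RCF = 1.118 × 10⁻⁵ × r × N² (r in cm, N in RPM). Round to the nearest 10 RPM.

N₂ ≈ 11550 RPM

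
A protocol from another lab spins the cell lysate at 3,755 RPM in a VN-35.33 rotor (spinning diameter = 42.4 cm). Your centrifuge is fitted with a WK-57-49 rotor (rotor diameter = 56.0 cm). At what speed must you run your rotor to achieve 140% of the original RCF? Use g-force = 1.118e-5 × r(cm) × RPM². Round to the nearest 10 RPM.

3870 RPM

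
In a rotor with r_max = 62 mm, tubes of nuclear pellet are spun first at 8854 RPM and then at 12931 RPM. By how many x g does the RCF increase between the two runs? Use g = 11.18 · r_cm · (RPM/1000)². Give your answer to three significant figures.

6160 x g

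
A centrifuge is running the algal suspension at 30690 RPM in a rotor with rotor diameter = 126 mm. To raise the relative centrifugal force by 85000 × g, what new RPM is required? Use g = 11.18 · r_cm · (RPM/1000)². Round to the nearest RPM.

≈ 46354 RPM

r = 126 mm / 2 = 63 mm = 6.3 cm
Current RCF = 11.18 × 6.3 × (30.69)² = 11.18 × 6.3 × 941.8761 ≈ 66,340.1 × g
Target RCF = 66,340.1 + 85,000 = 151,340.1 × g
(N/1000)² = 151,340.1 / 70.434 = 2148.68
N = 1000 × √2148.68 ≈ 46,353.9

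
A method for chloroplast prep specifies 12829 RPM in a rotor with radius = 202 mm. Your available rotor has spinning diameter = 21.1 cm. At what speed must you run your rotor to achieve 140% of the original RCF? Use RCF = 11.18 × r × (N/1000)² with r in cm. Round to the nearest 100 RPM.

21000 RPM

Original rotor: r = 202 mm = 20.2 cm
RCF = 11.18 × r × (N/1000)²
RCF_original = 11.18 × 20.2 × (12.829)² = 11.18 × 20.2 × 164.583241 ≈ 37,168.8 × g
Target RCF = 1.4 × 37,168.8 ≈ 52,036.3 × g
Your rotor: r = 21.1 / 2 = 10.55 cm
52,036.3 = 11.18 × 10.55 × (N/1000)²
(N/1000)² = 52,036.3 / 117.949 = 441.1763
N = 1000 × √441.1763 ≈ 21,004.2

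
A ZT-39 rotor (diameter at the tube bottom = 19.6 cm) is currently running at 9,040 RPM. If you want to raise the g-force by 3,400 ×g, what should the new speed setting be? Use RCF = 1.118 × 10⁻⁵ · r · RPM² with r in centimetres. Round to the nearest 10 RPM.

N₂ ≈ 10620 RPM

r = 19.6 / 2 = 9.8 cm
Current RCF = 1.118 × 10⁻⁵ × 9.8 × (9040)² = 1.118 × 10⁻⁵ × 9.8 × 81,721,600 ≈ 8,953.7 × g
Target RCF = 8,953.7 + 3,400 = 12,353.7 × g
N² = 12,353.7 / (10.9564 × 10⁻⁵) = 112,753,277
N ≈ √112,753,277 ≈ 10,618.5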